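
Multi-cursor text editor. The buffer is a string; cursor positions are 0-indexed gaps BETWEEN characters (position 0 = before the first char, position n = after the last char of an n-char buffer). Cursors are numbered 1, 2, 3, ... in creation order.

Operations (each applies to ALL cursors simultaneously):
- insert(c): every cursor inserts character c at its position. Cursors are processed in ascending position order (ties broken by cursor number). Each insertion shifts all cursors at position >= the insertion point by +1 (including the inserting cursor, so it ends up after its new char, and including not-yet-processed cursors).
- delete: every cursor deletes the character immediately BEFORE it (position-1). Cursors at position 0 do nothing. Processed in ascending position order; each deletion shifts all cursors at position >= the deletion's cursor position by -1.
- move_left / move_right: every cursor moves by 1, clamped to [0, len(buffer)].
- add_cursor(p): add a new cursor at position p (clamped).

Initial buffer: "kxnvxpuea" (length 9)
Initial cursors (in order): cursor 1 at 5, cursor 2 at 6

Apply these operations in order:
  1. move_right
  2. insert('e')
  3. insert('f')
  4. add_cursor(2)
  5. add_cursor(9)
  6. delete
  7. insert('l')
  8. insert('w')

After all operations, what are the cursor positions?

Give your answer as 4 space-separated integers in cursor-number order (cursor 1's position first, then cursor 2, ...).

After op 1 (move_right): buffer="kxnvxpuea" (len 9), cursors c1@6 c2@7, authorship .........
After op 2 (insert('e')): buffer="kxnvxpeueea" (len 11), cursors c1@7 c2@9, authorship ......1.2..
After op 3 (insert('f')): buffer="kxnvxpefuefea" (len 13), cursors c1@8 c2@11, authorship ......11.22..
After op 4 (add_cursor(2)): buffer="kxnvxpefuefea" (len 13), cursors c3@2 c1@8 c2@11, authorship ......11.22..
After op 5 (add_cursor(9)): buffer="kxnvxpefuefea" (len 13), cursors c3@2 c1@8 c4@9 c2@11, authorship ......11.22..
After op 6 (delete): buffer="knvxpeeea" (len 9), cursors c3@1 c1@6 c4@6 c2@7, authorship .....12..
After op 7 (insert('l')): buffer="klnvxpellelea" (len 13), cursors c3@2 c1@9 c4@9 c2@11, authorship .3....11422..
After op 8 (insert('w')): buffer="klwnvxpellwwelwea" (len 17), cursors c3@3 c1@12 c4@12 c2@15, authorship .33....11414222..

Answer: 12 15 3 12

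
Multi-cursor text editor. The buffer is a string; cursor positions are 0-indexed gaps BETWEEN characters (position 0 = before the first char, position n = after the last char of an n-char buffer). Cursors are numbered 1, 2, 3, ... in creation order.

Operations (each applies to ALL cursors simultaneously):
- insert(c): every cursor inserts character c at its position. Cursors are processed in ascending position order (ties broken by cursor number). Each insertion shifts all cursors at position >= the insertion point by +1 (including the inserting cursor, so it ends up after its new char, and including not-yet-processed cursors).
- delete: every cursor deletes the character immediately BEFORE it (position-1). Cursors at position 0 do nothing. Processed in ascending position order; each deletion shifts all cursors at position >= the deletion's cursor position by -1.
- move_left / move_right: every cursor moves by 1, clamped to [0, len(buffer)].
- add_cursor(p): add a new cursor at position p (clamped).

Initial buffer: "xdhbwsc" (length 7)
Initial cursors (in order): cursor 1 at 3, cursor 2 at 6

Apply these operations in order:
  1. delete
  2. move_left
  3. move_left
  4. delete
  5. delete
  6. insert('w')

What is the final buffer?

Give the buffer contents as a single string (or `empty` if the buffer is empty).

Answer: wwbwc

Derivation:
After op 1 (delete): buffer="xdbwc" (len 5), cursors c1@2 c2@4, authorship .....
After op 2 (move_left): buffer="xdbwc" (len 5), cursors c1@1 c2@3, authorship .....
After op 3 (move_left): buffer="xdbwc" (len 5), cursors c1@0 c2@2, authorship .....
After op 4 (delete): buffer="xbwc" (len 4), cursors c1@0 c2@1, authorship ....
After op 5 (delete): buffer="bwc" (len 3), cursors c1@0 c2@0, authorship ...
After op 6 (insert('w')): buffer="wwbwc" (len 5), cursors c1@2 c2@2, authorship 12...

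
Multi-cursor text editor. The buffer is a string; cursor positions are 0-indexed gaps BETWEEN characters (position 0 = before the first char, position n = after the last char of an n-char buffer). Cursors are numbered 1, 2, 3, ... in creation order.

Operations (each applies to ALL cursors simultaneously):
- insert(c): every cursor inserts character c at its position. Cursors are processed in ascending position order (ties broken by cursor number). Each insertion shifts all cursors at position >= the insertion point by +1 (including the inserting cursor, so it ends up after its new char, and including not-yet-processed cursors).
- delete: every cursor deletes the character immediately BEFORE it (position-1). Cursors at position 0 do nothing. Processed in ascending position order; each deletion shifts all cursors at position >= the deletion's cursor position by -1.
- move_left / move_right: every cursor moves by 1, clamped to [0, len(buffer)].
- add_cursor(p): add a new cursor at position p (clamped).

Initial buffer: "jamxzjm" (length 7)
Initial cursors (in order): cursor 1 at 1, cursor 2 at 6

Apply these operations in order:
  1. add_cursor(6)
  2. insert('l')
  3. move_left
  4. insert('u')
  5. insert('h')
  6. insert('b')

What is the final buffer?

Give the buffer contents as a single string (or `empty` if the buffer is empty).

After op 1 (add_cursor(6)): buffer="jamxzjm" (len 7), cursors c1@1 c2@6 c3@6, authorship .......
After op 2 (insert('l')): buffer="jlamxzjllm" (len 10), cursors c1@2 c2@9 c3@9, authorship .1.....23.
After op 3 (move_left): buffer="jlamxzjllm" (len 10), cursors c1@1 c2@8 c3@8, authorship .1.....23.
After op 4 (insert('u')): buffer="julamxzjluulm" (len 13), cursors c1@2 c2@11 c3@11, authorship .11.....2233.
After op 5 (insert('h')): buffer="juhlamxzjluuhhlm" (len 16), cursors c1@3 c2@14 c3@14, authorship .111.....223233.
After op 6 (insert('b')): buffer="juhblamxzjluuhhbblm" (len 19), cursors c1@4 c2@17 c3@17, authorship .1111.....22323233.

Answer: juhblamxzjluuhhbblm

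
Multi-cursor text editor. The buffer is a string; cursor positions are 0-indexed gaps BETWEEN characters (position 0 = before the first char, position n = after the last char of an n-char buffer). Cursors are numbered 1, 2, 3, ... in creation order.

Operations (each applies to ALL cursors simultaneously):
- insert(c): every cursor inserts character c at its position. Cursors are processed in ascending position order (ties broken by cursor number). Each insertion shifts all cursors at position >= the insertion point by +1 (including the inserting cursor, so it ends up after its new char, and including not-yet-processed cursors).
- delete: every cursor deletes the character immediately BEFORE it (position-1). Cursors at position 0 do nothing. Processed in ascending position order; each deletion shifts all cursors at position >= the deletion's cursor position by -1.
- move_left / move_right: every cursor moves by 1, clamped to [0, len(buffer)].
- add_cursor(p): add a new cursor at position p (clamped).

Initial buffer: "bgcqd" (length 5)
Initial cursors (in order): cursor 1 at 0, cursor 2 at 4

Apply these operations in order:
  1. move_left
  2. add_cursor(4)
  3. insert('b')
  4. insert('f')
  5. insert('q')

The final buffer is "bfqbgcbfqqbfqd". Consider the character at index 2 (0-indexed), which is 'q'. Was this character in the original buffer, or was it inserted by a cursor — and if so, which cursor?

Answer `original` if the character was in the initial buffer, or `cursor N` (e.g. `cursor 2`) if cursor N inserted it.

Answer: cursor 1

Derivation:
After op 1 (move_left): buffer="bgcqd" (len 5), cursors c1@0 c2@3, authorship .....
After op 2 (add_cursor(4)): buffer="bgcqd" (len 5), cursors c1@0 c2@3 c3@4, authorship .....
After op 3 (insert('b')): buffer="bbgcbqbd" (len 8), cursors c1@1 c2@5 c3@7, authorship 1...2.3.
After op 4 (insert('f')): buffer="bfbgcbfqbfd" (len 11), cursors c1@2 c2@7 c3@10, authorship 11...22.33.
After op 5 (insert('q')): buffer="bfqbgcbfqqbfqd" (len 14), cursors c1@3 c2@9 c3@13, authorship 111...222.333.
Authorship (.=original, N=cursor N): 1 1 1 . . . 2 2 2 . 3 3 3 .
Index 2: author = 1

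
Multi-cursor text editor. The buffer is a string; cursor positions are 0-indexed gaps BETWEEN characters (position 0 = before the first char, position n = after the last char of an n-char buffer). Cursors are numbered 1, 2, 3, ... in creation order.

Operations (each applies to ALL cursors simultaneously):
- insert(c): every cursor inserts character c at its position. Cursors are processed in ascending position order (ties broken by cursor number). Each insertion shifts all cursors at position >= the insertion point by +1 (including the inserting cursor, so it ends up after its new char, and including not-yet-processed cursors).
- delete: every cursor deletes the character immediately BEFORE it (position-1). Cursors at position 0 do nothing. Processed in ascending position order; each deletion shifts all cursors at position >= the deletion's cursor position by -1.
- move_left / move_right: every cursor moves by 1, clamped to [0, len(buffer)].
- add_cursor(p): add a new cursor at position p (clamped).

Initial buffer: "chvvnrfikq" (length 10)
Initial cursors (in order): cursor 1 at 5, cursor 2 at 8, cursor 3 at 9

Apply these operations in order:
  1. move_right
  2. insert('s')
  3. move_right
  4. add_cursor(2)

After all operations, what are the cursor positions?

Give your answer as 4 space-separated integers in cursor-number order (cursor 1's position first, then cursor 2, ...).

Answer: 8 12 13 2

Derivation:
After op 1 (move_right): buffer="chvvnrfikq" (len 10), cursors c1@6 c2@9 c3@10, authorship ..........
After op 2 (insert('s')): buffer="chvvnrsfiksqs" (len 13), cursors c1@7 c2@11 c3@13, authorship ......1...2.3
After op 3 (move_right): buffer="chvvnrsfiksqs" (len 13), cursors c1@8 c2@12 c3@13, authorship ......1...2.3
After op 4 (add_cursor(2)): buffer="chvvnrsfiksqs" (len 13), cursors c4@2 c1@8 c2@12 c3@13, authorship ......1...2.3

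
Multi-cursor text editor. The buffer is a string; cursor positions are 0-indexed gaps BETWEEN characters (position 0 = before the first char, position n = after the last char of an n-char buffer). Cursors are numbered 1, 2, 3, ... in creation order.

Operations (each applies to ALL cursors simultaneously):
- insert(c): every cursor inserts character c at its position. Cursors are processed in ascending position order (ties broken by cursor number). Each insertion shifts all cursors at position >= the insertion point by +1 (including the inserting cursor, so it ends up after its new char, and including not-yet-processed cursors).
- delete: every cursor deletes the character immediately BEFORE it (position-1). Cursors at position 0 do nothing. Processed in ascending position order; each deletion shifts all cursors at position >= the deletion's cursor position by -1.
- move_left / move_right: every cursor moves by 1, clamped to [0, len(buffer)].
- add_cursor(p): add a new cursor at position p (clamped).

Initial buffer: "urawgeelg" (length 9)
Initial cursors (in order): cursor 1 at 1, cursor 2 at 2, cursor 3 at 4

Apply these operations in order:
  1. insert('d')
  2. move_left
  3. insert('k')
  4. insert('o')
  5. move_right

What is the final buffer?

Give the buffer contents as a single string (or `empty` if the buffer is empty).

After op 1 (insert('d')): buffer="udrdawdgeelg" (len 12), cursors c1@2 c2@4 c3@7, authorship .1.2..3.....
After op 2 (move_left): buffer="udrdawdgeelg" (len 12), cursors c1@1 c2@3 c3@6, authorship .1.2..3.....
After op 3 (insert('k')): buffer="ukdrkdawkdgeelg" (len 15), cursors c1@2 c2@5 c3@9, authorship .11.22..33.....
After op 4 (insert('o')): buffer="ukodrkodawkodgeelg" (len 18), cursors c1@3 c2@7 c3@12, authorship .111.222..333.....
After op 5 (move_right): buffer="ukodrkodawkodgeelg" (len 18), cursors c1@4 c2@8 c3@13, authorship .111.222..333.....

Answer: ukodrkodawkodgeelg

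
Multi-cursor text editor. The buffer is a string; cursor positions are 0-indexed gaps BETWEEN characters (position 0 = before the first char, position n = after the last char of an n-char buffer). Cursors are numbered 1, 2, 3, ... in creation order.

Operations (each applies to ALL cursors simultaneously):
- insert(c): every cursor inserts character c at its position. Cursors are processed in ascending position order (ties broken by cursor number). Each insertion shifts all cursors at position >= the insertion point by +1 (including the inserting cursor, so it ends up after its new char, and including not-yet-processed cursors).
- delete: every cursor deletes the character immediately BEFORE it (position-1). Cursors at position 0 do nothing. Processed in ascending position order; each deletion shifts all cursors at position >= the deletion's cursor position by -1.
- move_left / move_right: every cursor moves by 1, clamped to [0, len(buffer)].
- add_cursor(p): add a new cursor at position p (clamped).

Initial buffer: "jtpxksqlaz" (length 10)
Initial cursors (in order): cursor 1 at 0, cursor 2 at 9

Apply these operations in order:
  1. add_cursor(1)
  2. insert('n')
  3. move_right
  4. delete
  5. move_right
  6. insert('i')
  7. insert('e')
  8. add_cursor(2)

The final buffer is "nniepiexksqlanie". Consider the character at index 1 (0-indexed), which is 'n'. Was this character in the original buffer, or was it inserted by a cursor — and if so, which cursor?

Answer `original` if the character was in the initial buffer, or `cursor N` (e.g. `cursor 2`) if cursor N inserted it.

After op 1 (add_cursor(1)): buffer="jtpxksqlaz" (len 10), cursors c1@0 c3@1 c2@9, authorship ..........
After op 2 (insert('n')): buffer="njntpxksqlanz" (len 13), cursors c1@1 c3@3 c2@12, authorship 1.3........2.
After op 3 (move_right): buffer="njntpxksqlanz" (len 13), cursors c1@2 c3@4 c2@13, authorship 1.3........2.
After op 4 (delete): buffer="nnpxksqlan" (len 10), cursors c1@1 c3@2 c2@10, authorship 13.......2
After op 5 (move_right): buffer="nnpxksqlan" (len 10), cursors c1@2 c3@3 c2@10, authorship 13.......2
After op 6 (insert('i')): buffer="nnipixksqlani" (len 13), cursors c1@3 c3@5 c2@13, authorship 131.3......22
After op 7 (insert('e')): buffer="nniepiexksqlanie" (len 16), cursors c1@4 c3@7 c2@16, authorship 1311.33......222
After op 8 (add_cursor(2)): buffer="nniepiexksqlanie" (len 16), cursors c4@2 c1@4 c3@7 c2@16, authorship 1311.33......222
Authorship (.=original, N=cursor N): 1 3 1 1 . 3 3 . . . . . . 2 2 2
Index 1: author = 3

Answer: cursor 3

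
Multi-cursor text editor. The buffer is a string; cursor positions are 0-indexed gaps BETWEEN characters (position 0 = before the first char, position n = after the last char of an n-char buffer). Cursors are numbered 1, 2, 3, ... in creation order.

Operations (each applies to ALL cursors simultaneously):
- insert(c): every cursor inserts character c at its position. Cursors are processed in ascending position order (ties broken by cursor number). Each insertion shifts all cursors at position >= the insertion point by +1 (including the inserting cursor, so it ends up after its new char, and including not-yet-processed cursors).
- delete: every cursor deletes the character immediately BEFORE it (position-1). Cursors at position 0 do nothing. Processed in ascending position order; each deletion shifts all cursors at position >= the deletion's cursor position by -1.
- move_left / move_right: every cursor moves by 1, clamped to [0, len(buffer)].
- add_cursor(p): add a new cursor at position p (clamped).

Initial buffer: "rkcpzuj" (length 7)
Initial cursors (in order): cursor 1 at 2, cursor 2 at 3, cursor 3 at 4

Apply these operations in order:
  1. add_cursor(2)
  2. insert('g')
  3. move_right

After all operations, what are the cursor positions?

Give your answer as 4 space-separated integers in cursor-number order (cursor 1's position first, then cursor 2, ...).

After op 1 (add_cursor(2)): buffer="rkcpzuj" (len 7), cursors c1@2 c4@2 c2@3 c3@4, authorship .......
After op 2 (insert('g')): buffer="rkggcgpgzuj" (len 11), cursors c1@4 c4@4 c2@6 c3@8, authorship ..14.2.3...
After op 3 (move_right): buffer="rkggcgpgzuj" (len 11), cursors c1@5 c4@5 c2@7 c3@9, authorship ..14.2.3...

Answer: 5 7 9 5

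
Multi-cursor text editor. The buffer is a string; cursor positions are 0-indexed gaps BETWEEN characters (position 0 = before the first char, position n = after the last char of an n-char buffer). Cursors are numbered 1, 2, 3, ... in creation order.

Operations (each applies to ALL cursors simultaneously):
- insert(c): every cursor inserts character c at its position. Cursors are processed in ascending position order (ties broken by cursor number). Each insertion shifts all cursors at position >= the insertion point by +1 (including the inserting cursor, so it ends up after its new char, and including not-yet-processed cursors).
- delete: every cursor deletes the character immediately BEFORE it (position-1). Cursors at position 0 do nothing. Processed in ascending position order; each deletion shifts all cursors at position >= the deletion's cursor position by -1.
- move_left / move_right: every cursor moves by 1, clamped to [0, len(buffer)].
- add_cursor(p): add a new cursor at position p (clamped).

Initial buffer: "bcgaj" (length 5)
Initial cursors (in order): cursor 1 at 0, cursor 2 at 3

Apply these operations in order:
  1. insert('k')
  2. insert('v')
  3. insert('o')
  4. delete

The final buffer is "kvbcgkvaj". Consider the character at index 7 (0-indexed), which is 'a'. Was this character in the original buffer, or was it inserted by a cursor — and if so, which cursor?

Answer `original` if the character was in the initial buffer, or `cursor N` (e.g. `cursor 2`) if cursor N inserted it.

After op 1 (insert('k')): buffer="kbcgkaj" (len 7), cursors c1@1 c2@5, authorship 1...2..
After op 2 (insert('v')): buffer="kvbcgkvaj" (len 9), cursors c1@2 c2@7, authorship 11...22..
After op 3 (insert('o')): buffer="kvobcgkvoaj" (len 11), cursors c1@3 c2@9, authorship 111...222..
After op 4 (delete): buffer="kvbcgkvaj" (len 9), cursors c1@2 c2@7, authorship 11...22..
Authorship (.=original, N=cursor N): 1 1 . . . 2 2 . .
Index 7: author = original

Answer: original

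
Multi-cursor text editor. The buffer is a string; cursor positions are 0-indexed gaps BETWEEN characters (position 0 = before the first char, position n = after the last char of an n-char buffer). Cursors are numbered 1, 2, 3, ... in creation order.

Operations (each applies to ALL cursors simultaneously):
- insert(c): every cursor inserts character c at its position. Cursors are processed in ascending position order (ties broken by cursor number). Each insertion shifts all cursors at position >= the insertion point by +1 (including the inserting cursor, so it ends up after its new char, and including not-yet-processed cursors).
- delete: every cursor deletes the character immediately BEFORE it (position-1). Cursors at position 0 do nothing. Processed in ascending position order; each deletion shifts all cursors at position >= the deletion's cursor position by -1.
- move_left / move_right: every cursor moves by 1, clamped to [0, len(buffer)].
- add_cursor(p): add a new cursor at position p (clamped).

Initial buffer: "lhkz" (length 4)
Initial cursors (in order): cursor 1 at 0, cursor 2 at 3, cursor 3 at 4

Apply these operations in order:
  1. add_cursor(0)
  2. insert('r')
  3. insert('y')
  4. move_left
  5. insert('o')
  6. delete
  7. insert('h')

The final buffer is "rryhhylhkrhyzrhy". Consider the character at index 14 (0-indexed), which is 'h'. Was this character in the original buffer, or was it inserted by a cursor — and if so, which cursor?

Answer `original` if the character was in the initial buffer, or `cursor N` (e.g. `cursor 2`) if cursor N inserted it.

After op 1 (add_cursor(0)): buffer="lhkz" (len 4), cursors c1@0 c4@0 c2@3 c3@4, authorship ....
After op 2 (insert('r')): buffer="rrlhkrzr" (len 8), cursors c1@2 c4@2 c2@6 c3@8, authorship 14...2.3
After op 3 (insert('y')): buffer="rryylhkryzry" (len 12), cursors c1@4 c4@4 c2@9 c3@12, authorship 1414...22.33
After op 4 (move_left): buffer="rryylhkryzry" (len 12), cursors c1@3 c4@3 c2@8 c3@11, authorship 1414...22.33
After op 5 (insert('o')): buffer="rryooylhkroyzroy" (len 16), cursors c1@5 c4@5 c2@11 c3@15, authorship 141144...222.333
After op 6 (delete): buffer="rryylhkryzry" (len 12), cursors c1@3 c4@3 c2@8 c3@11, authorship 1414...22.33
After op 7 (insert('h')): buffer="rryhhylhkrhyzrhy" (len 16), cursors c1@5 c4@5 c2@11 c3@15, authorship 141144...222.333
Authorship (.=original, N=cursor N): 1 4 1 1 4 4 . . . 2 2 2 . 3 3 3
Index 14: author = 3

Answer: cursor 3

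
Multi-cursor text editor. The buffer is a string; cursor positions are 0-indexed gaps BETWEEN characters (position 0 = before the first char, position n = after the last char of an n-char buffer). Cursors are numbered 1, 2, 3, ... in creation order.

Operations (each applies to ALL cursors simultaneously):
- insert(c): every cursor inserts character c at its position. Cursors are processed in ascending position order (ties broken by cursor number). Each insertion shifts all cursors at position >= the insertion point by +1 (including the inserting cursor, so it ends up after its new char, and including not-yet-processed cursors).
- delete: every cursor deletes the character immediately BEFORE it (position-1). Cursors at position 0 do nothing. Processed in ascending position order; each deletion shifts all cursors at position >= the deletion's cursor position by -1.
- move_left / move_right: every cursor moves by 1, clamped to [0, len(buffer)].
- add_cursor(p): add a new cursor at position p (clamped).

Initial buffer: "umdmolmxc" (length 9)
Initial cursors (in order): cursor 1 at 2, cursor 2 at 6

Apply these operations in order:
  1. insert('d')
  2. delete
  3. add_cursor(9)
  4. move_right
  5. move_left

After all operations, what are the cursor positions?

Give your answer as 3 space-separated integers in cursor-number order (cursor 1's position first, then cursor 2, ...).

Answer: 2 6 8

Derivation:
After op 1 (insert('d')): buffer="umddmoldmxc" (len 11), cursors c1@3 c2@8, authorship ..1....2...
After op 2 (delete): buffer="umdmolmxc" (len 9), cursors c1@2 c2@6, authorship .........
After op 3 (add_cursor(9)): buffer="umdmolmxc" (len 9), cursors c1@2 c2@6 c3@9, authorship .........
After op 4 (move_right): buffer="umdmolmxc" (len 9), cursors c1@3 c2@7 c3@9, authorship .........
After op 5 (move_left): buffer="umdmolmxc" (len 9), cursors c1@2 c2@6 c3@8, authorship .........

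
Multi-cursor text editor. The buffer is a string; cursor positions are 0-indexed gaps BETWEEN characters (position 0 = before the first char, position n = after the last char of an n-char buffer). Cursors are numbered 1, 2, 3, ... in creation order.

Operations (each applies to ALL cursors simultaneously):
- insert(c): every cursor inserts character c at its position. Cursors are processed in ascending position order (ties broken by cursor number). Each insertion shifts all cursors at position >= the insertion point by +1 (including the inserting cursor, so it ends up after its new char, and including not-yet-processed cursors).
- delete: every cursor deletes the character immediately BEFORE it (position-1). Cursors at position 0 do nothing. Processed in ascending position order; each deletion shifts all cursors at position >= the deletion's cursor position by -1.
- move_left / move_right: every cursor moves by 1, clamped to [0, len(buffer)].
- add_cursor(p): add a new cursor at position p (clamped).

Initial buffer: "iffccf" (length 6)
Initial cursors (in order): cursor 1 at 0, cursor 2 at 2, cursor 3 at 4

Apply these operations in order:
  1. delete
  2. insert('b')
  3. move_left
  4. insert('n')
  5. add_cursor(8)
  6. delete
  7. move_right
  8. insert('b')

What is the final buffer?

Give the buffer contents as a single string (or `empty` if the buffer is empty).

Answer: bbibbfcbbf

Derivation:
After op 1 (delete): buffer="ifcf" (len 4), cursors c1@0 c2@1 c3@2, authorship ....
After op 2 (insert('b')): buffer="bibfbcf" (len 7), cursors c1@1 c2@3 c3@5, authorship 1.2.3..
After op 3 (move_left): buffer="bibfbcf" (len 7), cursors c1@0 c2@2 c3@4, authorship 1.2.3..
After op 4 (insert('n')): buffer="nbinbfnbcf" (len 10), cursors c1@1 c2@4 c3@7, authorship 11.22.33..
After op 5 (add_cursor(8)): buffer="nbinbfnbcf" (len 10), cursors c1@1 c2@4 c3@7 c4@8, authorship 11.22.33..
After op 6 (delete): buffer="bibfcf" (len 6), cursors c1@0 c2@2 c3@4 c4@4, authorship 1.2...
After op 7 (move_right): buffer="bibfcf" (len 6), cursors c1@1 c2@3 c3@5 c4@5, authorship 1.2...
After op 8 (insert('b')): buffer="bbibbfcbbf" (len 10), cursors c1@2 c2@5 c3@9 c4@9, authorship 11.22..34.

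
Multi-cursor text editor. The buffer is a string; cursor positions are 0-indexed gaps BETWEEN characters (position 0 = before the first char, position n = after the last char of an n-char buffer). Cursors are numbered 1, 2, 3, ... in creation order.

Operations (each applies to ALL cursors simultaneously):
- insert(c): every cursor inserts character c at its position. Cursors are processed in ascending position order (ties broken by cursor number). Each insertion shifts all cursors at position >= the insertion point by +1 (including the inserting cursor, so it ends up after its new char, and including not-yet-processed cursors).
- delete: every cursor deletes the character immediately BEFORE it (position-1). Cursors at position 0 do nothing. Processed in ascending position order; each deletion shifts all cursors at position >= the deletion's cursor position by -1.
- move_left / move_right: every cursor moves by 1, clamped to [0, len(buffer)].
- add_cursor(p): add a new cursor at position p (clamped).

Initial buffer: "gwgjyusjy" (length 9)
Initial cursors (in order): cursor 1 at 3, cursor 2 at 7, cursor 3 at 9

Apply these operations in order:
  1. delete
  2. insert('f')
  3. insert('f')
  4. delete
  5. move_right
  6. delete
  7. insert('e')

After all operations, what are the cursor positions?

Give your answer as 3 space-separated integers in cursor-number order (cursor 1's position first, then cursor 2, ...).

After op 1 (delete): buffer="gwjyuj" (len 6), cursors c1@2 c2@5 c3@6, authorship ......
After op 2 (insert('f')): buffer="gwfjyufjf" (len 9), cursors c1@3 c2@7 c3@9, authorship ..1...2.3
After op 3 (insert('f')): buffer="gwffjyuffjff" (len 12), cursors c1@4 c2@9 c3@12, authorship ..11...22.33
After op 4 (delete): buffer="gwfjyufjf" (len 9), cursors c1@3 c2@7 c3@9, authorship ..1...2.3
After op 5 (move_right): buffer="gwfjyufjf" (len 9), cursors c1@4 c2@8 c3@9, authorship ..1...2.3
After op 6 (delete): buffer="gwfyuf" (len 6), cursors c1@3 c2@6 c3@6, authorship ..1..2
After op 7 (insert('e')): buffer="gwfeyufee" (len 9), cursors c1@4 c2@9 c3@9, authorship ..11..223

Answer: 4 9 9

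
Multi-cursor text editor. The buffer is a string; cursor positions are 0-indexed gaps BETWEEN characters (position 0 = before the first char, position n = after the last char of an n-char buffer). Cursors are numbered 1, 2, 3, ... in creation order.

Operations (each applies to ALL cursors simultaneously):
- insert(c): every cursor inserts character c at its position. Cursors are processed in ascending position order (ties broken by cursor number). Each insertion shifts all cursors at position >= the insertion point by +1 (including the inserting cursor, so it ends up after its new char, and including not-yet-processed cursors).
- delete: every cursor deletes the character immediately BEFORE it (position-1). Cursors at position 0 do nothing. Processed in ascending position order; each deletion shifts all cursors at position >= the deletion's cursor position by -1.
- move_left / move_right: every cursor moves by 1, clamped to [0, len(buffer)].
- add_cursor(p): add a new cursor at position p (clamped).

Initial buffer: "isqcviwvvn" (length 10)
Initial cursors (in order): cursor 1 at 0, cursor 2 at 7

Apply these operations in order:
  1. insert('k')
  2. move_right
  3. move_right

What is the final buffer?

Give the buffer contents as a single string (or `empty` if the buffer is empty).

Answer: kisqcviwkvvn

Derivation:
After op 1 (insert('k')): buffer="kisqcviwkvvn" (len 12), cursors c1@1 c2@9, authorship 1.......2...
After op 2 (move_right): buffer="kisqcviwkvvn" (len 12), cursors c1@2 c2@10, authorship 1.......2...
After op 3 (move_right): buffer="kisqcviwkvvn" (len 12), cursors c1@3 c2@11, authorship 1.......2...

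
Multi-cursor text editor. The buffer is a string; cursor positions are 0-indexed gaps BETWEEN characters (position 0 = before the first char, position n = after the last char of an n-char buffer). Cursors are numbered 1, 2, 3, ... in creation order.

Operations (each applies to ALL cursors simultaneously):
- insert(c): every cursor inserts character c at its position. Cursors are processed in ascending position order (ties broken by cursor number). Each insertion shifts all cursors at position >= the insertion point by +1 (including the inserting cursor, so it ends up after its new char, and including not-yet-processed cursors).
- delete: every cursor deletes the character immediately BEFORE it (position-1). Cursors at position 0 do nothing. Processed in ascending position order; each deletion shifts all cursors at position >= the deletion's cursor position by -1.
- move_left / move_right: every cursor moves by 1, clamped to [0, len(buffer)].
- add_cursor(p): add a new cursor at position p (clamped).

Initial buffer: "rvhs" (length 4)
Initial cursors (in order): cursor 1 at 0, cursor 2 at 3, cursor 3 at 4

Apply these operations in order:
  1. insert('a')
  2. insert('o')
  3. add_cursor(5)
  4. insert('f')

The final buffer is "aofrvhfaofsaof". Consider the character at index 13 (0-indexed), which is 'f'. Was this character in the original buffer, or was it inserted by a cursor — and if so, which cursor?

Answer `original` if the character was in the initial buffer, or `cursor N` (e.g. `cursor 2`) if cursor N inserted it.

After op 1 (insert('a')): buffer="arvhasa" (len 7), cursors c1@1 c2@5 c3@7, authorship 1...2.3
After op 2 (insert('o')): buffer="aorvhaosao" (len 10), cursors c1@2 c2@7 c3@10, authorship 11...22.33
After op 3 (add_cursor(5)): buffer="aorvhaosao" (len 10), cursors c1@2 c4@5 c2@7 c3@10, authorship 11...22.33
After op 4 (insert('f')): buffer="aofrvhfaofsaof" (len 14), cursors c1@3 c4@7 c2@10 c3@14, authorship 111...4222.333
Authorship (.=original, N=cursor N): 1 1 1 . . . 4 2 2 2 . 3 3 3
Index 13: author = 3

Answer: cursor 3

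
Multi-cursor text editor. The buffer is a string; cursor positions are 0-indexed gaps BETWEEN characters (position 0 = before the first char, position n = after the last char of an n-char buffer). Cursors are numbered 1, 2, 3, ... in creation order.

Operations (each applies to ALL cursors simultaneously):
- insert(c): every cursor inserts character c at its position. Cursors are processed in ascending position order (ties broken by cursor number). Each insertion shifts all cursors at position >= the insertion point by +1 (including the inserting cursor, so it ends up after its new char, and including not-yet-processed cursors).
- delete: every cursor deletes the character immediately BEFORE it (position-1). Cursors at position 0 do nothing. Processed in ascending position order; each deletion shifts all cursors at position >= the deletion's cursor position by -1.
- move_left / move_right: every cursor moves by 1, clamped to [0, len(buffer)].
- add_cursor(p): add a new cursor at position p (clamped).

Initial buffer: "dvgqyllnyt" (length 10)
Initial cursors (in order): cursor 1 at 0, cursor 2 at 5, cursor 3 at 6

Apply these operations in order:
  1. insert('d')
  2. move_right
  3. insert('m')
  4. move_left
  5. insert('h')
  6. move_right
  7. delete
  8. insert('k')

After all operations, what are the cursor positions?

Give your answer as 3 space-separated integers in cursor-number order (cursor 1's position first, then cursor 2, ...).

After op 1 (insert('d')): buffer="ddvgqydldlnyt" (len 13), cursors c1@1 c2@7 c3@9, authorship 1.....2.3....
After op 2 (move_right): buffer="ddvgqydldlnyt" (len 13), cursors c1@2 c2@8 c3@10, authorship 1.....2.3....
After op 3 (insert('m')): buffer="ddmvgqydlmdlmnyt" (len 16), cursors c1@3 c2@10 c3@13, authorship 1.1....2.23.3...
After op 4 (move_left): buffer="ddmvgqydlmdlmnyt" (len 16), cursors c1@2 c2@9 c3@12, authorship 1.1....2.23.3...
After op 5 (insert('h')): buffer="ddhmvgqydlhmdlhmnyt" (len 19), cursors c1@3 c2@11 c3@15, authorship 1.11....2.223.33...
After op 6 (move_right): buffer="ddhmvgqydlhmdlhmnyt" (len 19), cursors c1@4 c2@12 c3@16, authorship 1.11....2.223.33...
After op 7 (delete): buffer="ddhvgqydlhdlhnyt" (len 16), cursors c1@3 c2@10 c3@13, authorship 1.1....2.23.3...
After op 8 (insert('k')): buffer="ddhkvgqydlhkdlhknyt" (len 19), cursors c1@4 c2@12 c3@16, authorship 1.11....2.223.33...

Answer: 4 12 16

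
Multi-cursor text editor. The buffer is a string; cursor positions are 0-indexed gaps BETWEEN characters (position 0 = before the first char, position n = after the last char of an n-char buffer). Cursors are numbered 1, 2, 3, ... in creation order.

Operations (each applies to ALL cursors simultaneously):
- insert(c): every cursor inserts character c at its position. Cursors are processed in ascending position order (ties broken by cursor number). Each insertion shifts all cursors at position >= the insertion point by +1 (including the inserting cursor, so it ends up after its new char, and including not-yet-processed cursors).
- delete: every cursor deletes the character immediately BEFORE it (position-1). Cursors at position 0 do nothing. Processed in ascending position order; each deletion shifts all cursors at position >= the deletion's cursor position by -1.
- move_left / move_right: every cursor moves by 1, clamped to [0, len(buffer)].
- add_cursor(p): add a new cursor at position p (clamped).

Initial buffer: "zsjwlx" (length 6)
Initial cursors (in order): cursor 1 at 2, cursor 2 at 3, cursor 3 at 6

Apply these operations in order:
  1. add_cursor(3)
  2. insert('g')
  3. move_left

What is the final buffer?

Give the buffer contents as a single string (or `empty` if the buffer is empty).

After op 1 (add_cursor(3)): buffer="zsjwlx" (len 6), cursors c1@2 c2@3 c4@3 c3@6, authorship ......
After op 2 (insert('g')): buffer="zsgjggwlxg" (len 10), cursors c1@3 c2@6 c4@6 c3@10, authorship ..1.24...3
After op 3 (move_left): buffer="zsgjggwlxg" (len 10), cursors c1@2 c2@5 c4@5 c3@9, authorship ..1.24...3

Answer: zsgjggwlxg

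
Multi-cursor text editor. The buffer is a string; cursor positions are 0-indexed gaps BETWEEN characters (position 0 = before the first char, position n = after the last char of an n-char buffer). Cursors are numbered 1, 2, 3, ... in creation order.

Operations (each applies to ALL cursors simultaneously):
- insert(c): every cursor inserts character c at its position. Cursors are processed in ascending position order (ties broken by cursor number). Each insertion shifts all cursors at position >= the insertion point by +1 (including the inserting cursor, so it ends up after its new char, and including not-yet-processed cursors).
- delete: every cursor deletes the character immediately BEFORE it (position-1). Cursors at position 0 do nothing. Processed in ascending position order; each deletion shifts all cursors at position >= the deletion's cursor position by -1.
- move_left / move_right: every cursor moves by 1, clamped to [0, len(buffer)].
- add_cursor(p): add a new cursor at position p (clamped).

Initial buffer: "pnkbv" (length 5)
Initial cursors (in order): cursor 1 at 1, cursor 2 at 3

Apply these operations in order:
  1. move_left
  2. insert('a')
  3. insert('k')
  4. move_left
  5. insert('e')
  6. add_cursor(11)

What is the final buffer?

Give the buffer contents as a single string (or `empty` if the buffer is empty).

After op 1 (move_left): buffer="pnkbv" (len 5), cursors c1@0 c2@2, authorship .....
After op 2 (insert('a')): buffer="apnakbv" (len 7), cursors c1@1 c2@4, authorship 1..2...
After op 3 (insert('k')): buffer="akpnakkbv" (len 9), cursors c1@2 c2@6, authorship 11..22...
After op 4 (move_left): buffer="akpnakkbv" (len 9), cursors c1@1 c2@5, authorship 11..22...
After op 5 (insert('e')): buffer="aekpnaekkbv" (len 11), cursors c1@2 c2@7, authorship 111..222...
After op 6 (add_cursor(11)): buffer="aekpnaekkbv" (len 11), cursors c1@2 c2@7 c3@11, authorship 111..222...

Answer: aekpnaekkbv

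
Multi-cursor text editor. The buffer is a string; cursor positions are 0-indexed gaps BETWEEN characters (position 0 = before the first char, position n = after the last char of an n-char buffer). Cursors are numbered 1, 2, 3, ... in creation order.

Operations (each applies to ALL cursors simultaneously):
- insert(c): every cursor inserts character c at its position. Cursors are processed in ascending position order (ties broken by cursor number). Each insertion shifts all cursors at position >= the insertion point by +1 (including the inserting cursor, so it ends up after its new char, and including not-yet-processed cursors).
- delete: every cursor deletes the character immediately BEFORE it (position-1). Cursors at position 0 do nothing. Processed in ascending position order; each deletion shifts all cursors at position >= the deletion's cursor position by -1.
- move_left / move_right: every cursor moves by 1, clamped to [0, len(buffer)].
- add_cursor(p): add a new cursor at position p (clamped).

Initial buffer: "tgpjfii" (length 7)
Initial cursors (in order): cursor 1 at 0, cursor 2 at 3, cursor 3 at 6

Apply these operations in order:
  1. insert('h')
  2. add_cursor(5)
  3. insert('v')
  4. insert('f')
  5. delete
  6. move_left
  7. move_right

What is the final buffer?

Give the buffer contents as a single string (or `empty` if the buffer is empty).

After op 1 (insert('h')): buffer="htgphjfihi" (len 10), cursors c1@1 c2@5 c3@9, authorship 1...2...3.
After op 2 (add_cursor(5)): buffer="htgphjfihi" (len 10), cursors c1@1 c2@5 c4@5 c3@9, authorship 1...2...3.
After op 3 (insert('v')): buffer="hvtgphvvjfihvi" (len 14), cursors c1@2 c2@8 c4@8 c3@13, authorship 11...224...33.
After op 4 (insert('f')): buffer="hvftgphvvffjfihvfi" (len 18), cursors c1@3 c2@11 c4@11 c3@17, authorship 111...22424...333.
After op 5 (delete): buffer="hvtgphvvjfihvi" (len 14), cursors c1@2 c2@8 c4@8 c3@13, authorship 11...224...33.
After op 6 (move_left): buffer="hvtgphvvjfihvi" (len 14), cursors c1@1 c2@7 c4@7 c3@12, authorship 11...224...33.
After op 7 (move_right): buffer="hvtgphvvjfihvi" (len 14), cursors c1@2 c2@8 c4@8 c3@13, authorship 11...224...33.

Answer: hvtgphvvjfihvi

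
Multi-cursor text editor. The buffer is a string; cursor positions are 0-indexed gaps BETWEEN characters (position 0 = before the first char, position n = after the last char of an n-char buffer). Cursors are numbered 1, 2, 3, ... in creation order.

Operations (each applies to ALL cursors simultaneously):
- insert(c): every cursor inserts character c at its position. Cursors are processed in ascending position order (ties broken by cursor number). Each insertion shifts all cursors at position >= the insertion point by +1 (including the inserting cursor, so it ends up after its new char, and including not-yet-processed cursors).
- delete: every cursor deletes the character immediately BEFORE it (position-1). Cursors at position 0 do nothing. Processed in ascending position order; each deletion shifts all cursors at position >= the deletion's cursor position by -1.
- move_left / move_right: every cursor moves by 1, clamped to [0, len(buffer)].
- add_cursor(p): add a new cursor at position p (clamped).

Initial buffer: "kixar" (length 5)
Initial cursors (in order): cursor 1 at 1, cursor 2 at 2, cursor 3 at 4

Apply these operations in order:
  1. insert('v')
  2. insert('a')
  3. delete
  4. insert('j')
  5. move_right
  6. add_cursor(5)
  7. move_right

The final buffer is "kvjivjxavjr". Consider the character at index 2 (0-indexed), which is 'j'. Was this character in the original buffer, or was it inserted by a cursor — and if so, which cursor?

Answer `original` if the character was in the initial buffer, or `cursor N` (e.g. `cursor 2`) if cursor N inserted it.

After op 1 (insert('v')): buffer="kvivxavr" (len 8), cursors c1@2 c2@4 c3@7, authorship .1.2..3.
After op 2 (insert('a')): buffer="kvaivaxavar" (len 11), cursors c1@3 c2@6 c3@10, authorship .11.22..33.
After op 3 (delete): buffer="kvivxavr" (len 8), cursors c1@2 c2@4 c3@7, authorship .1.2..3.
After op 4 (insert('j')): buffer="kvjivjxavjr" (len 11), cursors c1@3 c2@6 c3@10, authorship .11.22..33.
After op 5 (move_right): buffer="kvjivjxavjr" (len 11), cursors c1@4 c2@7 c3@11, authorship .11.22..33.
After op 6 (add_cursor(5)): buffer="kvjivjxavjr" (len 11), cursors c1@4 c4@5 c2@7 c3@11, authorship .11.22..33.
After op 7 (move_right): buffer="kvjivjxavjr" (len 11), cursors c1@5 c4@6 c2@8 c3@11, authorship .11.22..33.
Authorship (.=original, N=cursor N): . 1 1 . 2 2 . . 3 3 .
Index 2: author = 1

Answer: cursor 1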